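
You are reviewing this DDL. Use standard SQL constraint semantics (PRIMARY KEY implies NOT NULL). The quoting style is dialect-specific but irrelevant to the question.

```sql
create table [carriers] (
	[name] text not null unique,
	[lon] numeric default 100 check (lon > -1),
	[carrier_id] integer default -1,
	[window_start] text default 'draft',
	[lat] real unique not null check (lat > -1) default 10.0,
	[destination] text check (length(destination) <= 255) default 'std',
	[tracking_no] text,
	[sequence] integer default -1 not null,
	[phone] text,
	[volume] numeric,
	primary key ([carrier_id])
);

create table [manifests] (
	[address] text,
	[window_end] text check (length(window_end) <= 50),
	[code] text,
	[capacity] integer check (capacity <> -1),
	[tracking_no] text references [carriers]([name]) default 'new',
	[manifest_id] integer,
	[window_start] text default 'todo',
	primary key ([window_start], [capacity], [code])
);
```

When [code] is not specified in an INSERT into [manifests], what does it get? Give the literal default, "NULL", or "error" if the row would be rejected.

error

code has no DEFAULT clause.
Omitting it would insert NULL, but it is part of the PRIMARY KEY, so the INSERT fails.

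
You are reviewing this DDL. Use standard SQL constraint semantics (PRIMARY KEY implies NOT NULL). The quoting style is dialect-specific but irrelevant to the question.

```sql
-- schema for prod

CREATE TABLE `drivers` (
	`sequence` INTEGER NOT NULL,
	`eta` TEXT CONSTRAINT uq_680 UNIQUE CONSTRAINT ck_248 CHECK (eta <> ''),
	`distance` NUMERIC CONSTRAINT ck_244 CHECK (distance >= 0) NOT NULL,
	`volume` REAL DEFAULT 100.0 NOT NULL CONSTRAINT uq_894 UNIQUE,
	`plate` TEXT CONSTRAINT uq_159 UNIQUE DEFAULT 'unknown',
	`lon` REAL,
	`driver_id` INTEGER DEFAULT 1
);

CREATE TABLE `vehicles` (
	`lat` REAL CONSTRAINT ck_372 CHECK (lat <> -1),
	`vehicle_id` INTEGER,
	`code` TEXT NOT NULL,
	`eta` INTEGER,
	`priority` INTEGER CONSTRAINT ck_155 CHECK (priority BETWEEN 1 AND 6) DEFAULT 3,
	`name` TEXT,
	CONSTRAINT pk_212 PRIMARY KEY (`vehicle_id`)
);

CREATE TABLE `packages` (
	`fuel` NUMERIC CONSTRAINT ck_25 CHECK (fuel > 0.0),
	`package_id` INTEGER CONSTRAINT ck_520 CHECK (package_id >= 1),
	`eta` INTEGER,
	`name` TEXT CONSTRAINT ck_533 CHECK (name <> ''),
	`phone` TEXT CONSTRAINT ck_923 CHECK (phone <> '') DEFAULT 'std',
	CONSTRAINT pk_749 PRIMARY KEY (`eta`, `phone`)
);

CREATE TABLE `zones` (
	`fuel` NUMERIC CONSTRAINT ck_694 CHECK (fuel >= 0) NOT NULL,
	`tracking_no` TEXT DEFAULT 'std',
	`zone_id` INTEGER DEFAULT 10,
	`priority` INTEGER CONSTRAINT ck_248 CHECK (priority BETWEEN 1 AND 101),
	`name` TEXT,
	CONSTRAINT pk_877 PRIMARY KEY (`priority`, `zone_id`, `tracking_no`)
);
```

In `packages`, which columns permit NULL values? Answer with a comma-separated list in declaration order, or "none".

- fuel: CHECK does not forbid NULL (a CHECK constraint passes when its expression is NULL) → nullable.
- package_id: CHECK does not forbid NULL (a CHECK constraint passes when its expression is NULL) → nullable.
- eta: part of the PRIMARY KEY, which implies NOT NULL → not nullable.
- name: CHECK does not forbid NULL (a CHECK constraint passes when its expression is NULL) → nullable.
- phone: part of the PRIMARY KEY, which implies NOT NULL → not nullable.

fuel, package_id, name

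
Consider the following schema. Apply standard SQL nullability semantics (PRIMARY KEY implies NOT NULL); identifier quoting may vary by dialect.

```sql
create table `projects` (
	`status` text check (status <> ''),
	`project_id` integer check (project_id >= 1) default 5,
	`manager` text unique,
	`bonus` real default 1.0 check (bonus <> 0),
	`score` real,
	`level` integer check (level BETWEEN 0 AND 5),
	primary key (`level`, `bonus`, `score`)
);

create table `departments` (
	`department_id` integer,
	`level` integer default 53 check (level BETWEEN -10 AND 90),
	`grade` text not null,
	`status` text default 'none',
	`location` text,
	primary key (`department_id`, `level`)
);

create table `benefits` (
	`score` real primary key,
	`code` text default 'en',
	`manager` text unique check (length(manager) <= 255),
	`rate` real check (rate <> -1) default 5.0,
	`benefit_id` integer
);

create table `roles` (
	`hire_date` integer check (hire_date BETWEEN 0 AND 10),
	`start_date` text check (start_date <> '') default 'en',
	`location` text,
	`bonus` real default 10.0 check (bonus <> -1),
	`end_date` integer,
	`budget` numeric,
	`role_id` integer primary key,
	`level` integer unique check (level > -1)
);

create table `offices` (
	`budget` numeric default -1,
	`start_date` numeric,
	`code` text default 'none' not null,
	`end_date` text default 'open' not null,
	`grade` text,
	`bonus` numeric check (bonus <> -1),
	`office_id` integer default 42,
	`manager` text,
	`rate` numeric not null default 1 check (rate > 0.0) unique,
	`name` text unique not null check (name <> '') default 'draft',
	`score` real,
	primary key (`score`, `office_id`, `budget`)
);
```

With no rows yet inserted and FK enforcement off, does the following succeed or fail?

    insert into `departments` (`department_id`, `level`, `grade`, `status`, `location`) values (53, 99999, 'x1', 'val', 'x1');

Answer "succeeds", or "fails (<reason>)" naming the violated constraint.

The value 99999 for level violates CHECK (level BETWEEN -10 AND 90).

fails (CHECK on level)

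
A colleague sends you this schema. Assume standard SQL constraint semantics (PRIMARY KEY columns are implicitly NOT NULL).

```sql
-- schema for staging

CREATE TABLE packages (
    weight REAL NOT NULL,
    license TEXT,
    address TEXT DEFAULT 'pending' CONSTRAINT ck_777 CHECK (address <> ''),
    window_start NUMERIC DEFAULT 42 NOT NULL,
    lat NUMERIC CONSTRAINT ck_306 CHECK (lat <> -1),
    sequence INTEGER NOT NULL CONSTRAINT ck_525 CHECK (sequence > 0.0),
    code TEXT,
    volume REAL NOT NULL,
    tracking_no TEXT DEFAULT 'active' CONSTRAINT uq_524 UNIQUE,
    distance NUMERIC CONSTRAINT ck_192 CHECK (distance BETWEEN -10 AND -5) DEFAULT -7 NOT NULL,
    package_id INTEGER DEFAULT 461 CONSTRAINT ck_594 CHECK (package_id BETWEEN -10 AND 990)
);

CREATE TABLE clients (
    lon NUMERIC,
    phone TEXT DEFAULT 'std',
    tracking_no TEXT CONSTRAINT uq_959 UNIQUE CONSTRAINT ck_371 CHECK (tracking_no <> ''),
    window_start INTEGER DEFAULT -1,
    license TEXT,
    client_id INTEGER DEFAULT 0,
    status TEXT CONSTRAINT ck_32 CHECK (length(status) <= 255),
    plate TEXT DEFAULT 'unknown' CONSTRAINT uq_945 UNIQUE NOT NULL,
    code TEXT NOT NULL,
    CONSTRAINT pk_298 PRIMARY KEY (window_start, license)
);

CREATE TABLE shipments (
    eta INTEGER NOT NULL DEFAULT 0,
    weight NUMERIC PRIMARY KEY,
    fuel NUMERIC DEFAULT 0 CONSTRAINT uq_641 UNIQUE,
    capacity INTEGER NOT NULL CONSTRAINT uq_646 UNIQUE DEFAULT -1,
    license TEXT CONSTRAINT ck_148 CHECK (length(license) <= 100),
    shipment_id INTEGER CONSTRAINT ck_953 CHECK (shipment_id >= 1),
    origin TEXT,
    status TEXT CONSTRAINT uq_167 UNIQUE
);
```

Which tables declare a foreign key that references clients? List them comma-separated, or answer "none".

none

No REFERENCES clause anywhere in the schema names clients.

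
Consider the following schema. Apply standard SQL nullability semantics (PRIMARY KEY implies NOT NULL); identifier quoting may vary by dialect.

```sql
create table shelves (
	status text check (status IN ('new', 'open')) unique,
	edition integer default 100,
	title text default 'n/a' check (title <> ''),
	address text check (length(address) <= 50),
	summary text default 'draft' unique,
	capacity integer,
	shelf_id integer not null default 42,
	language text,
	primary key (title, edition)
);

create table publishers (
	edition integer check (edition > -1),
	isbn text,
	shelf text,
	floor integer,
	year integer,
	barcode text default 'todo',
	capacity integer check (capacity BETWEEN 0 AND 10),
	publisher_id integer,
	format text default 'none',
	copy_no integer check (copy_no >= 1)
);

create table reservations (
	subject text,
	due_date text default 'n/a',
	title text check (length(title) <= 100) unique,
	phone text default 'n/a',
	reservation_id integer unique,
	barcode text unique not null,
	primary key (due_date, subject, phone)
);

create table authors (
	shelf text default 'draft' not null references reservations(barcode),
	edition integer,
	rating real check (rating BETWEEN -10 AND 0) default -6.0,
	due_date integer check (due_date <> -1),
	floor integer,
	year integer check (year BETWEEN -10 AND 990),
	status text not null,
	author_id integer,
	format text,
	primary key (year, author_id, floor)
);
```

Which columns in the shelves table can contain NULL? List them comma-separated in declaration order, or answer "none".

status, address, summary, capacity, language

- status: CHECK does not forbid NULL (a CHECK constraint passes when its expression is NULL) → nullable.
- edition: part of the PRIMARY KEY, which implies NOT NULL → not nullable.
- title: part of the PRIMARY KEY, which implies NOT NULL → not nullable.
- address: CHECK does not forbid NULL (a CHECK constraint passes when its expression is NULL) → nullable.
- summary: UNIQUE does not imply NOT NULL → nullable.
- capacity: no NOT NULL constraint applies → nullable.
- shelf_id: declared NOT NULL → not nullable.
- language: no NOT NULL constraint applies → nullable.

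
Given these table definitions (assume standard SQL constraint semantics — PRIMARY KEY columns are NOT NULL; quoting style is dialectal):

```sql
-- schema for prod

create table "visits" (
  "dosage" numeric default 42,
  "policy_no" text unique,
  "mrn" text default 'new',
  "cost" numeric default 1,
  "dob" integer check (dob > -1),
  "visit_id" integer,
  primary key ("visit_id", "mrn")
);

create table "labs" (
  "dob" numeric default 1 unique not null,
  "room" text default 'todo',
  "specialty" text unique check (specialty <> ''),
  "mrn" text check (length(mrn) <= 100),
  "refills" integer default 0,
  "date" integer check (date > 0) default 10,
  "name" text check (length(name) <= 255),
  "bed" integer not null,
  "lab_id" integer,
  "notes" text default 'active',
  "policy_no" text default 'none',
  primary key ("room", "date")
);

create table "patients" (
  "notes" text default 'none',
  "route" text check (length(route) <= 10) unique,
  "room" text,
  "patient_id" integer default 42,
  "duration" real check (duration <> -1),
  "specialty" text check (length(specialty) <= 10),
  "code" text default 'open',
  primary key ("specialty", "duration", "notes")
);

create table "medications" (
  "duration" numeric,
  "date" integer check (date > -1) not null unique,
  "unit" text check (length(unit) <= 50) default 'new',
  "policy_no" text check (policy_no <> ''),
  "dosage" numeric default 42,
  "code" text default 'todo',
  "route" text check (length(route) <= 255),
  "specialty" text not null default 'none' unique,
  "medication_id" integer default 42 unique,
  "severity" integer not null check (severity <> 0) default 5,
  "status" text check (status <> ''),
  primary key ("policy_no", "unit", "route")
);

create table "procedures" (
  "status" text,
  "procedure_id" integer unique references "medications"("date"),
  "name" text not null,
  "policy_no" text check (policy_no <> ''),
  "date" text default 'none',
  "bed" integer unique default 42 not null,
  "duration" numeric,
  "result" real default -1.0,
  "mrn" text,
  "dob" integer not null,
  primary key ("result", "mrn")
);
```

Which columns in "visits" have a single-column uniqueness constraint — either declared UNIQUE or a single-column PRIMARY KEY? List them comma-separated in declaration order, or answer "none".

- dosage: no UNIQUE or single-column PK constraint.
- policy_no: declared UNIQUE → unique.
- mrn: part of a composite PRIMARY KEY — only the tuple is unique, not this column on its own.
- cost: no UNIQUE or single-column PK constraint.
- dob: no UNIQUE or single-column PK constraint.
- visit_id: part of a composite PRIMARY KEY — only the tuple is unique, not this column on its own.

policy_no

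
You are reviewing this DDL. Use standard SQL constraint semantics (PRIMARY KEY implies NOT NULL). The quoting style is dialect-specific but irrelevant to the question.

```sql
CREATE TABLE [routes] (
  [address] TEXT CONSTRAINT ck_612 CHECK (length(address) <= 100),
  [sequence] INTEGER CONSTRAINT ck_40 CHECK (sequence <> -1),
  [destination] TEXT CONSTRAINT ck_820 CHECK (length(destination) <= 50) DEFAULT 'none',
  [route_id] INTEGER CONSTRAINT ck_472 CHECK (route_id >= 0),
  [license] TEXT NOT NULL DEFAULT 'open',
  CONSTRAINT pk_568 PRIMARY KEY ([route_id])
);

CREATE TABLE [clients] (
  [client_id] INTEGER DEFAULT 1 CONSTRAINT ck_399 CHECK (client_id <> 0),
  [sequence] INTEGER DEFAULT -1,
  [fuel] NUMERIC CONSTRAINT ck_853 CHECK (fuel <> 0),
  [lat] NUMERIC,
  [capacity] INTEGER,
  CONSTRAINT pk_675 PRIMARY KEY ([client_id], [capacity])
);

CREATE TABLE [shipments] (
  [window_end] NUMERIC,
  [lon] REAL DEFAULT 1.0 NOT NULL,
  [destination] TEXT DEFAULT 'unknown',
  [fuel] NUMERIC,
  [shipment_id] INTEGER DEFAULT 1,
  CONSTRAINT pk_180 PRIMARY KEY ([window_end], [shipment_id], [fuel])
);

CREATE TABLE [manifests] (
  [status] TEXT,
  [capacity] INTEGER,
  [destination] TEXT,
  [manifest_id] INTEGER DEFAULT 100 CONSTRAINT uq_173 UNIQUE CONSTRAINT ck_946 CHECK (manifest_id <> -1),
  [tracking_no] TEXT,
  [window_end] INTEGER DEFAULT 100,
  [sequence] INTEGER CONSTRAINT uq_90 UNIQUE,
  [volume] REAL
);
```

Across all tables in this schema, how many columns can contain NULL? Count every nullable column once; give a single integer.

routes: 3 nullable (address, sequence, destination — PK (route_id) and explicit NOT NULL columns excluded).
clients: 3 nullable (sequence, fuel, lat — PK (client_id, capacity) and explicit NOT NULL columns excluded).
shipments: 1 nullable (destination — PK (window_end, shipment_id, fuel) and explicit NOT NULL columns excluded).
manifests: 8 nullable (status, capacity, destination, manifest_id, tracking_no, window_end, sequence, volume — PK none and explicit NOT NULL columns excluded).
Total: 3 + 3 + 1 + 8 = 15.

15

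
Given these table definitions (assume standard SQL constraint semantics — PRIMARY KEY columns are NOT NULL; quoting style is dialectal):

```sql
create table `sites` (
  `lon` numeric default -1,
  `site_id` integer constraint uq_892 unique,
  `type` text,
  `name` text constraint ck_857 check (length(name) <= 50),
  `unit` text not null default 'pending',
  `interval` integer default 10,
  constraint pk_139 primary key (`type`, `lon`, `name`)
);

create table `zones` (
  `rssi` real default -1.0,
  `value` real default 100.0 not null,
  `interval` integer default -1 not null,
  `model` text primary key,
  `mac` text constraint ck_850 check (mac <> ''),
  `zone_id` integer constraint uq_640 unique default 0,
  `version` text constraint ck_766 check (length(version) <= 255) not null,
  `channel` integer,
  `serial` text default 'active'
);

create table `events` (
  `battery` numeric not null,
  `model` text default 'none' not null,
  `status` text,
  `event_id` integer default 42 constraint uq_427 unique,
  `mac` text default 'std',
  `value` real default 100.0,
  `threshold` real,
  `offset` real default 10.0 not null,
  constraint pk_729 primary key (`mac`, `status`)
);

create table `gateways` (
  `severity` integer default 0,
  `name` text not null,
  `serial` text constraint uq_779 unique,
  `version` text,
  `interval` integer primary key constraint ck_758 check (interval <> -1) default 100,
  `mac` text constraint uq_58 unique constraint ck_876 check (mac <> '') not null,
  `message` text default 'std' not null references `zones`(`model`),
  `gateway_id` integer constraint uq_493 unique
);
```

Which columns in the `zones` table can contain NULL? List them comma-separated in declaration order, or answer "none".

rssi, mac, zone_id, channel, serial

- rssi: DEFAULT only fills an omitted column; an explicit NULL is still allowed → nullable.
- value: declared NOT NULL → not nullable.
- interval: declared NOT NULL → not nullable.
- model: part of the PRIMARY KEY, which implies NOT NULL → not nullable.
- mac: CHECK does not forbid NULL (a CHECK constraint passes when its expression is NULL) → nullable.
- zone_id: UNIQUE does not imply NOT NULL → nullable.
- version: declared NOT NULL → not nullable.
- channel: no NOT NULL constraint applies → nullable.
- serial: DEFAULT only fills an omitted column; an explicit NULL is still allowed → nullable.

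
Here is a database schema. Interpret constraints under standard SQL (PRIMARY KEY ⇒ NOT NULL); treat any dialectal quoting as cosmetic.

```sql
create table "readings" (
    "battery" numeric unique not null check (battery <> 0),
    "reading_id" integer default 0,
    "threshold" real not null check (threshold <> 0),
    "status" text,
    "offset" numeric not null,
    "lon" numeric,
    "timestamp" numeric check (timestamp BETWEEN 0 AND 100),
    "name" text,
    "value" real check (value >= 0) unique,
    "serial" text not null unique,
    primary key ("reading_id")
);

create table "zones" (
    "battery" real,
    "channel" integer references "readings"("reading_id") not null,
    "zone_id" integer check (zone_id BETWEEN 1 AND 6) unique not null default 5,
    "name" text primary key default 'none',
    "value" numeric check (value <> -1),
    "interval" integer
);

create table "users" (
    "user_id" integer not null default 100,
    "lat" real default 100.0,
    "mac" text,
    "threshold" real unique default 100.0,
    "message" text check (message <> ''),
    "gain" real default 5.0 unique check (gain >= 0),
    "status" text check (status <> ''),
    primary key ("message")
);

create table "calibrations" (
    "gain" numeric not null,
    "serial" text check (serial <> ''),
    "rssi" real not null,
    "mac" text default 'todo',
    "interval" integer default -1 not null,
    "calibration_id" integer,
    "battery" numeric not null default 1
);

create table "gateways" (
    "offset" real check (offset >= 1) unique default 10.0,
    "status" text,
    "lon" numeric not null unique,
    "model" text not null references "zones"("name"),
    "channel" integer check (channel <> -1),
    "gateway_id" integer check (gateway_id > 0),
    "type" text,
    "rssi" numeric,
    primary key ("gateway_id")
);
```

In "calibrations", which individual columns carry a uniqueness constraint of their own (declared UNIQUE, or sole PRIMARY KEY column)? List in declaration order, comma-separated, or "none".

none

- gain: no UNIQUE or single-column PK constraint.
- serial: no UNIQUE or single-column PK constraint.
- rssi: no UNIQUE or single-column PK constraint.
- mac: no UNIQUE or single-column PK constraint.
- interval: no UNIQUE or single-column PK constraint.
- calibration_id: no UNIQUE or single-column PK constraint.
- battery: no UNIQUE or single-column PK constraint.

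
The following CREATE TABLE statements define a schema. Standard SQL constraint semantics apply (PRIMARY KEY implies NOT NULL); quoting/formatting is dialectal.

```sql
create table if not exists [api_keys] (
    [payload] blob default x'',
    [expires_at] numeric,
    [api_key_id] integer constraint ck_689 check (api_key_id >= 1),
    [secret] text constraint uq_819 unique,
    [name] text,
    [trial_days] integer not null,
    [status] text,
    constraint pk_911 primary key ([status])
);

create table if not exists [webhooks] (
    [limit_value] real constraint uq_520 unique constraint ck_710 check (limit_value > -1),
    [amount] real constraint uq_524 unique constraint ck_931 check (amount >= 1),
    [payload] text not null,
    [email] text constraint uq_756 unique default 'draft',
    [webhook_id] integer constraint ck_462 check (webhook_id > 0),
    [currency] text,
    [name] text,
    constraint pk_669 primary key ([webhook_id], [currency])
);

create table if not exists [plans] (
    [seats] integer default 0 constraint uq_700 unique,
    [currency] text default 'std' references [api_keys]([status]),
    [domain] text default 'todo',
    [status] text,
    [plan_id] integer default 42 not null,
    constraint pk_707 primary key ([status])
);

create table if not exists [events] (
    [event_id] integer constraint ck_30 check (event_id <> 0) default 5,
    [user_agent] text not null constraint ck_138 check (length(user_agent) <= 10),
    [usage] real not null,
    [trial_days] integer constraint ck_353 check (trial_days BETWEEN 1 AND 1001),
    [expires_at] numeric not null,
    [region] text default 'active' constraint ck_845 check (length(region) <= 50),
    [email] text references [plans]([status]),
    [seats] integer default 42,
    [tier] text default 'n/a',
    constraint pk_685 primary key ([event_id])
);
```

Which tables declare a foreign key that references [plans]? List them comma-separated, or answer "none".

events

- events.email references plans(status).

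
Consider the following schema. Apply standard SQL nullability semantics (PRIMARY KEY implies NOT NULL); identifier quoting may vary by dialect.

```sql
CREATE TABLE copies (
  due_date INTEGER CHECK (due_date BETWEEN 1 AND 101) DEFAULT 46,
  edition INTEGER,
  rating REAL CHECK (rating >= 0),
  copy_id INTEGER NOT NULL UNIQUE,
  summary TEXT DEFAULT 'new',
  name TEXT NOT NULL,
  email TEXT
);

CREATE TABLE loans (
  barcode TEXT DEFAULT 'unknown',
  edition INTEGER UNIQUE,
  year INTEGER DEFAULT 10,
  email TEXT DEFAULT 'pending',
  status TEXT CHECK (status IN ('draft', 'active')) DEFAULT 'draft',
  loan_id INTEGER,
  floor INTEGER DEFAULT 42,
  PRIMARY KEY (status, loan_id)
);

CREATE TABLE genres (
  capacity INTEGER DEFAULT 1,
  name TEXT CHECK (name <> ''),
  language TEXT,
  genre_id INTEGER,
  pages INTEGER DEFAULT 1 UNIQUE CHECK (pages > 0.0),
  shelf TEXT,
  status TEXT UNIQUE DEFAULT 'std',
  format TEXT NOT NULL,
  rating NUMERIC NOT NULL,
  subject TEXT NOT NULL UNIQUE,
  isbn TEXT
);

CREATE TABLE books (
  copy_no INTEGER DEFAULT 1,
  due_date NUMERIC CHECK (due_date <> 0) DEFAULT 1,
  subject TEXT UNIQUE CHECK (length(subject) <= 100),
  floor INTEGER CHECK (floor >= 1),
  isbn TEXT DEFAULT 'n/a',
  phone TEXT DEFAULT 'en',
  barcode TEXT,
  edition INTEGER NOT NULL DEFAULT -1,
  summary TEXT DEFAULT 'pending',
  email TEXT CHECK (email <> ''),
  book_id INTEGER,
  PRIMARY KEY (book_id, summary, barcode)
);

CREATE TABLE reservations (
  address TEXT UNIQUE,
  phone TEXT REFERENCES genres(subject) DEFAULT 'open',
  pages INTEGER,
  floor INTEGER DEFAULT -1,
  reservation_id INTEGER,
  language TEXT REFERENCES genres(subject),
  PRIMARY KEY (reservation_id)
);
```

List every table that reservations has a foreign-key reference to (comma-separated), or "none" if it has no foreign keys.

- phone REFERENCES genres(subject).
- language REFERENCES genres(subject).

genres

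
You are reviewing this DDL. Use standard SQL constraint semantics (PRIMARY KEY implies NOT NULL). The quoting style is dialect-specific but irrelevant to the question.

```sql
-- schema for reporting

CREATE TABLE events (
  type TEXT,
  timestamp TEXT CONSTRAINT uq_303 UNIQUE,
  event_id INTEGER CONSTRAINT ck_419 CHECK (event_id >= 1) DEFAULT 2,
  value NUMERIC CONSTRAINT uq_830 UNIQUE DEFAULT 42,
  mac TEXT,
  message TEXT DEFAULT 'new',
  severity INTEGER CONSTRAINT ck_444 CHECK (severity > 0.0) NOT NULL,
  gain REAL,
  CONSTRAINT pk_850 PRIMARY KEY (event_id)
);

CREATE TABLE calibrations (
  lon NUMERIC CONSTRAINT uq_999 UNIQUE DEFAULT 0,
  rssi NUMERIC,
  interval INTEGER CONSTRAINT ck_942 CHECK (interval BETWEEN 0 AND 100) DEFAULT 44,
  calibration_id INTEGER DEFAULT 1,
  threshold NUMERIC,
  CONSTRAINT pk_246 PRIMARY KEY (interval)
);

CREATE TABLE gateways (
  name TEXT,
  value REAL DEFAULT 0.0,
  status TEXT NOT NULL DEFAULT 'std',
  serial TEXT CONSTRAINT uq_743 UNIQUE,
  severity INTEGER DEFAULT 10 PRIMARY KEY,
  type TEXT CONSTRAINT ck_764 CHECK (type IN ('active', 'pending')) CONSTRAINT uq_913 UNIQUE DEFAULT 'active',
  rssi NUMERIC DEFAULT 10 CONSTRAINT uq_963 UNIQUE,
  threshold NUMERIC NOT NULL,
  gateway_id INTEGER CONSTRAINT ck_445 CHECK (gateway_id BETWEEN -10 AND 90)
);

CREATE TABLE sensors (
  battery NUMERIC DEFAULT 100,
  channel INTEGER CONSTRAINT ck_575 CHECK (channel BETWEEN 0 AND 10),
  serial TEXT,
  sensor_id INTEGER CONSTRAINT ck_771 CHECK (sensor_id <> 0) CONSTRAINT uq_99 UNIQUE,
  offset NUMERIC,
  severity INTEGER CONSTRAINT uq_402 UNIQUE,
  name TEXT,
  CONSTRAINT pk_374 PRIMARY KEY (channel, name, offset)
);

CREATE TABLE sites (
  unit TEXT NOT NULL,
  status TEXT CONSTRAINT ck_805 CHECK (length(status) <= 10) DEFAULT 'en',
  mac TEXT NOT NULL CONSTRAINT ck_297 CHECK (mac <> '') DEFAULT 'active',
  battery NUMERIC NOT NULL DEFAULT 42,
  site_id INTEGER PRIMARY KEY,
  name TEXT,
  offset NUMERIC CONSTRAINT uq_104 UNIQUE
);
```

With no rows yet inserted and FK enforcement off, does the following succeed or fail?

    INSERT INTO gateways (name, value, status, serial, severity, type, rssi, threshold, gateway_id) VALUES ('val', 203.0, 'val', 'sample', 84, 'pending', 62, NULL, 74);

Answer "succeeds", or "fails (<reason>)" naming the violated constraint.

threshold is explicitly set to NULL, but threshold is declared NOT NULL.

fails (NOT NULL on threshold)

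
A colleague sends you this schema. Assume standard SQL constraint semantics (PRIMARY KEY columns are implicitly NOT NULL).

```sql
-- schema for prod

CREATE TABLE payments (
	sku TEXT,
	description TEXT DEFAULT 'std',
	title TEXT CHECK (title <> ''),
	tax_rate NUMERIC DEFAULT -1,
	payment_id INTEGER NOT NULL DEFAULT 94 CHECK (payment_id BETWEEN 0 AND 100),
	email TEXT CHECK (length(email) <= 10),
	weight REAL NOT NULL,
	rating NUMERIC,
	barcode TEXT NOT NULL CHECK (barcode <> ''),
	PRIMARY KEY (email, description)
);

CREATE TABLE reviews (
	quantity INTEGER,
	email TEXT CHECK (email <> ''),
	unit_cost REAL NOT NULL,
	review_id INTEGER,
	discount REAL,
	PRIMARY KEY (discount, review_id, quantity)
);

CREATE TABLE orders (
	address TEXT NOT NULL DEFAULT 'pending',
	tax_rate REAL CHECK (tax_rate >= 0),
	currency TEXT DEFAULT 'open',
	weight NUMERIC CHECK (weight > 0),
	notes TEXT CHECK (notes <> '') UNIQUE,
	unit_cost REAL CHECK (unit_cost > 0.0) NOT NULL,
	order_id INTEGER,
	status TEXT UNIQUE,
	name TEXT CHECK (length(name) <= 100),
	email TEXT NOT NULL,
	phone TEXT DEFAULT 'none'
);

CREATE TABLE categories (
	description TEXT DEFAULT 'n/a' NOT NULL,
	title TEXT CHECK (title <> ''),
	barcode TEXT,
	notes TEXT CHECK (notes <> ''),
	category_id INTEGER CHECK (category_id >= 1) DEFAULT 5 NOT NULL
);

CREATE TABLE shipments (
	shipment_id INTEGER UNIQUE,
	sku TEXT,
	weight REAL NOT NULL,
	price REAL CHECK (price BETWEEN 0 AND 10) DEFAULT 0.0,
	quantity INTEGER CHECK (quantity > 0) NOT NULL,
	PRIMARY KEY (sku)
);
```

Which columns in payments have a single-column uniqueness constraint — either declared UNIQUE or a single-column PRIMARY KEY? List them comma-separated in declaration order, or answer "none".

none

- sku: no UNIQUE or single-column PK constraint.
- description: part of a composite PRIMARY KEY — only the tuple is unique, not this column on its own.
- title: no UNIQUE or single-column PK constraint.
- tax_rate: no UNIQUE or single-column PK constraint.
- payment_id: no UNIQUE or single-column PK constraint.
- email: part of a composite PRIMARY KEY — only the tuple is unique, not this column on its own.
- weight: no UNIQUE or single-column PK constraint.
- rating: no UNIQUE or single-column PK constraint.
- barcode: no UNIQUE or single-column PK constraint.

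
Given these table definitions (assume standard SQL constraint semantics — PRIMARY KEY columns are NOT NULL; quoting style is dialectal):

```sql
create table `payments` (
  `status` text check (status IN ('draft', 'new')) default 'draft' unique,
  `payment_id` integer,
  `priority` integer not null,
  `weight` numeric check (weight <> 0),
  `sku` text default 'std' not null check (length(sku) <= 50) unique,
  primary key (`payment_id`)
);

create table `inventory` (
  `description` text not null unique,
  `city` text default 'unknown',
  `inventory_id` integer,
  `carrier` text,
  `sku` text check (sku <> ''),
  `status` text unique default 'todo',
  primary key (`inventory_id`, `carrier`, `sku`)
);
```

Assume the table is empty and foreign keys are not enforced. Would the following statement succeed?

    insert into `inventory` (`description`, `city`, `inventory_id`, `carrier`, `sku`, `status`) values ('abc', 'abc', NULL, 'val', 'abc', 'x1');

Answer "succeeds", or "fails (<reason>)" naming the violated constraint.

inventory_id is explicitly set to NULL, but inventory_id is part of the PRIMARY KEY (implied NOT NULL).

fails (NOT NULL on inventory_id)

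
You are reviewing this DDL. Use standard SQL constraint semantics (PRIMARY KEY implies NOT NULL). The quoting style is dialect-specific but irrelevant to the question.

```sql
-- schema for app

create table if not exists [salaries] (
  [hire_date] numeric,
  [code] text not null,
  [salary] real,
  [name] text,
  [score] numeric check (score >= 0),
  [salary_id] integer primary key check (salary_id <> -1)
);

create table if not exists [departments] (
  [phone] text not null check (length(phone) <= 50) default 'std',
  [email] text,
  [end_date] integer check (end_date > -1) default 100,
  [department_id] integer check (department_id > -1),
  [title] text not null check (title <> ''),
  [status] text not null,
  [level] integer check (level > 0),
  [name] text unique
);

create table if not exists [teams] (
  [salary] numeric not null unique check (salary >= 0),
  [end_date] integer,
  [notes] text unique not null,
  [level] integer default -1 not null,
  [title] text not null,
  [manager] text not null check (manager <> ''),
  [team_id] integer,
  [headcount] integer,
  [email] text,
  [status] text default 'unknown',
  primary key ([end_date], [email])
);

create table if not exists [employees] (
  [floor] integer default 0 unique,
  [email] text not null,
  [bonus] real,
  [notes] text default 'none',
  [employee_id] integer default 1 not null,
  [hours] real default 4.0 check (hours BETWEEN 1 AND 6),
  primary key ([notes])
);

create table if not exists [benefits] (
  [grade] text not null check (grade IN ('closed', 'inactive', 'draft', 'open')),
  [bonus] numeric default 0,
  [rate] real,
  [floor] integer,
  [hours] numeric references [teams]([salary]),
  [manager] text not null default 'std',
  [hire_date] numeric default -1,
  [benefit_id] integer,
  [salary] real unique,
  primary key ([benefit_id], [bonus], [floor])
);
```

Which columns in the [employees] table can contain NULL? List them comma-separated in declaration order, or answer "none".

floor, bonus, hours

- floor: UNIQUE does not imply NOT NULL → nullable.
- email: declared NOT NULL → not nullable.
- bonus: no NOT NULL constraint applies → nullable.
- notes: part of the PRIMARY KEY, which implies NOT NULL → not nullable.
- employee_id: declared NOT NULL → not nullable.
- hours: CHECK does not forbid NULL (a CHECK constraint passes when its expression is NULL) → nullable.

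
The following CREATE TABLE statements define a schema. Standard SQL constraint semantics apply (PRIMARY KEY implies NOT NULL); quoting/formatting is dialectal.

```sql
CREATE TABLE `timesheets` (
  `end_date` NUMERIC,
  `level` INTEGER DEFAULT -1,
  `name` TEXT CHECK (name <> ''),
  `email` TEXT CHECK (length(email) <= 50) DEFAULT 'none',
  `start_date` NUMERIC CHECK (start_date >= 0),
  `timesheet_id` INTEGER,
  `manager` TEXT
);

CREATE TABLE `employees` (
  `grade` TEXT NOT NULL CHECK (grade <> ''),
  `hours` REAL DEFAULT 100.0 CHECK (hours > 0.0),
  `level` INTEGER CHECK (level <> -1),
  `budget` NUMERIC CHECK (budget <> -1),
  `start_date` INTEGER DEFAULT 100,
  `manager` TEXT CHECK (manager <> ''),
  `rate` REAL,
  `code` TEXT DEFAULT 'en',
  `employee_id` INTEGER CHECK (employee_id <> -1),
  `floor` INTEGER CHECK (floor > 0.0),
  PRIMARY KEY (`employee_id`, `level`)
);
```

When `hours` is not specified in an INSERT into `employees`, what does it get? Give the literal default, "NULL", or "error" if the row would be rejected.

100.0

hours has an explicit DEFAULT 100.0.
When the column is omitted from an INSERT, that default is used.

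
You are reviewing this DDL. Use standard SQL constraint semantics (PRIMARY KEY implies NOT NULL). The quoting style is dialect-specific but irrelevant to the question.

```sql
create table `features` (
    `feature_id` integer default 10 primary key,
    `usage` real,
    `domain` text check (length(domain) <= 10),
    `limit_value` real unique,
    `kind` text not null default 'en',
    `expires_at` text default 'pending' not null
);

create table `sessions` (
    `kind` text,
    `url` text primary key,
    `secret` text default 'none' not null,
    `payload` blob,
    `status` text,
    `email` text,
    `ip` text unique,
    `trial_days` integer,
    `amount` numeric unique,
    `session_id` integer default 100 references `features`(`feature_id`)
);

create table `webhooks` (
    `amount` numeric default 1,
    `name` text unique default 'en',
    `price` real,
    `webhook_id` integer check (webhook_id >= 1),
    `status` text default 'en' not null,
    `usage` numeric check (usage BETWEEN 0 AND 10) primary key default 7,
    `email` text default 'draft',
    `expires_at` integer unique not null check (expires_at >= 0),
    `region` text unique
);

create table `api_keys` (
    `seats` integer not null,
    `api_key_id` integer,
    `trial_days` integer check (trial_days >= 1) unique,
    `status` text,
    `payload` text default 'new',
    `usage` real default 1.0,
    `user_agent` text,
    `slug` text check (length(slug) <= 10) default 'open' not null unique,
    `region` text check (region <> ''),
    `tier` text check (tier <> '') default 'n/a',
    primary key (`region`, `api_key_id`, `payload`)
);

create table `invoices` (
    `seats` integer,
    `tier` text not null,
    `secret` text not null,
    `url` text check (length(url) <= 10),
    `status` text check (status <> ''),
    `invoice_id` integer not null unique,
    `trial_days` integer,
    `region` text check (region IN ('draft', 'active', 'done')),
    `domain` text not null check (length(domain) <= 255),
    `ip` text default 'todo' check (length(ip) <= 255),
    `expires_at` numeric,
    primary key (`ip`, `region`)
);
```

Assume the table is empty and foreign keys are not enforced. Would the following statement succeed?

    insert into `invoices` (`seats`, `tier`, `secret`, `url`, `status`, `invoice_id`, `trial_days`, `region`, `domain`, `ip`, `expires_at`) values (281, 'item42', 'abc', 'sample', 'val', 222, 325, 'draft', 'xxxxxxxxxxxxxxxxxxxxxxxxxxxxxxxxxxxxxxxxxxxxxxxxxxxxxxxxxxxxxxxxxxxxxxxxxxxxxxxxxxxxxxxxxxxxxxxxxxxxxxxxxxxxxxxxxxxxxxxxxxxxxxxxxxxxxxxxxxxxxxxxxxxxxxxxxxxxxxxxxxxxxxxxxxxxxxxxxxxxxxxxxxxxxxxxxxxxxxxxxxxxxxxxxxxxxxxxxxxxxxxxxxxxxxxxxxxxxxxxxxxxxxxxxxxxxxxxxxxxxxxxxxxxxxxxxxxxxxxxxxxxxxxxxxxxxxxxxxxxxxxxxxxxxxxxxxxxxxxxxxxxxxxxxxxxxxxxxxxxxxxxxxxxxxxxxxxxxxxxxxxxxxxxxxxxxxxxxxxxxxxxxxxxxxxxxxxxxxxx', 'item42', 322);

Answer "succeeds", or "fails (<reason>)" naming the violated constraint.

fails (CHECK on domain)

The value 'xxxxxxxxxxxxxxxxxxxxxxxxxxxxxxxxxxxxxxxxxxxxxxxxxxxxxxxxxxxxxxxxxxxxxxxxxxxxxxxxxxxxxxxxxxxxxxxxxxxxxxxxxxxxxxxxxxxxxxxxxxxxxxxxxxxxxxxxxxxxxxxxxxxxxxxxxxxxxxxxxxxxxxxxxxxxxxxxxxxxxxxxxxxxxxxxxxxxxxxxxxxxxxxxxxxxxxxxxxxxxxxxxxxxxxxxxxxxxxxxxxxxxxxxxxxxxxxxxxxxxxxxxxxxxxxxxxxxxxxxxxxxxxxxxxxxxxxxxxxxxxxxxxxxxxxxxxxxxxxxxxxxxxxxxxxxxxxxxxxxxxxxxxxxxxxxxxxxxxxxxxxxxxxxxxxxxxxxxxxxxxxxxxxxxxxxxxxxxxxx' for domain violates CHECK (length(domain) <= 255).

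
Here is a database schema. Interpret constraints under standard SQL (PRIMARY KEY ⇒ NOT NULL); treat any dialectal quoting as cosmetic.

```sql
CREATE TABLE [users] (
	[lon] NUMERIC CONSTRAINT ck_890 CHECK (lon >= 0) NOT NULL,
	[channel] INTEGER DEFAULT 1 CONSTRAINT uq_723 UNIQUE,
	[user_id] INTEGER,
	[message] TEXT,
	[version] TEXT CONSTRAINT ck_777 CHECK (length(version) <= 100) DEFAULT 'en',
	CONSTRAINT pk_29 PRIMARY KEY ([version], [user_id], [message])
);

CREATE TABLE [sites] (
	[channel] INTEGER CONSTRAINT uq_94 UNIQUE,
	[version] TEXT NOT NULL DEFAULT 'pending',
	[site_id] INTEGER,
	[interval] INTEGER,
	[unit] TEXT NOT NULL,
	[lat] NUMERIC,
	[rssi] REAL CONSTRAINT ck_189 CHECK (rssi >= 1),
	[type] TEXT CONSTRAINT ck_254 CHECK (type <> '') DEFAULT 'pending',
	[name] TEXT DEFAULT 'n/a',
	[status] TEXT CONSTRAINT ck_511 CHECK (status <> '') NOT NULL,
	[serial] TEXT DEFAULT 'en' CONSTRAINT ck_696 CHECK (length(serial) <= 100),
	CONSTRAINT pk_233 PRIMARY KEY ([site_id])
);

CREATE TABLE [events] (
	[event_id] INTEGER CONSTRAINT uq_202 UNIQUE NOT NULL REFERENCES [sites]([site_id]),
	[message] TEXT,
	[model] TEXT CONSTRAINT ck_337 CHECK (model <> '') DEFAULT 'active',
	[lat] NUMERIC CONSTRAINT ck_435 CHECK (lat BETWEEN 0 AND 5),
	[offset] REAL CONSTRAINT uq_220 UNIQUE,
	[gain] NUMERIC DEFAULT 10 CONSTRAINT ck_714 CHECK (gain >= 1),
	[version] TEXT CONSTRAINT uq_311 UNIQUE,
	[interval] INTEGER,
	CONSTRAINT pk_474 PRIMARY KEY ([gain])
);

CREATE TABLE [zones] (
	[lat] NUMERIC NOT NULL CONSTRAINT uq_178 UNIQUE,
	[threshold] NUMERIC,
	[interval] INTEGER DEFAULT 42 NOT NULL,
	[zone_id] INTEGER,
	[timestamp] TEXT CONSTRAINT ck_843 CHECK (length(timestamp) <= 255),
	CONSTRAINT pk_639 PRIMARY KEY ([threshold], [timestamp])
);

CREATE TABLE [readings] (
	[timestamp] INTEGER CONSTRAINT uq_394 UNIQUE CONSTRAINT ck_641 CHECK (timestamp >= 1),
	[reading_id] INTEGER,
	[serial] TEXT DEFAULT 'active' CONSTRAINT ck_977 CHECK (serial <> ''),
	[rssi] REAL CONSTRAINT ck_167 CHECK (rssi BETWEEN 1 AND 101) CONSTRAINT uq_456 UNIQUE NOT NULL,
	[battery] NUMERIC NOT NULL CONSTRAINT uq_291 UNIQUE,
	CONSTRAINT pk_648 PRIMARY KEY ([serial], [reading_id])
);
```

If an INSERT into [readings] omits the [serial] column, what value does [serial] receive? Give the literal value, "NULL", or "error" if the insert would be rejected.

serial has an explicit DEFAULT 'active'.
When the column is omitted from an INSERT, that default is used.

'active'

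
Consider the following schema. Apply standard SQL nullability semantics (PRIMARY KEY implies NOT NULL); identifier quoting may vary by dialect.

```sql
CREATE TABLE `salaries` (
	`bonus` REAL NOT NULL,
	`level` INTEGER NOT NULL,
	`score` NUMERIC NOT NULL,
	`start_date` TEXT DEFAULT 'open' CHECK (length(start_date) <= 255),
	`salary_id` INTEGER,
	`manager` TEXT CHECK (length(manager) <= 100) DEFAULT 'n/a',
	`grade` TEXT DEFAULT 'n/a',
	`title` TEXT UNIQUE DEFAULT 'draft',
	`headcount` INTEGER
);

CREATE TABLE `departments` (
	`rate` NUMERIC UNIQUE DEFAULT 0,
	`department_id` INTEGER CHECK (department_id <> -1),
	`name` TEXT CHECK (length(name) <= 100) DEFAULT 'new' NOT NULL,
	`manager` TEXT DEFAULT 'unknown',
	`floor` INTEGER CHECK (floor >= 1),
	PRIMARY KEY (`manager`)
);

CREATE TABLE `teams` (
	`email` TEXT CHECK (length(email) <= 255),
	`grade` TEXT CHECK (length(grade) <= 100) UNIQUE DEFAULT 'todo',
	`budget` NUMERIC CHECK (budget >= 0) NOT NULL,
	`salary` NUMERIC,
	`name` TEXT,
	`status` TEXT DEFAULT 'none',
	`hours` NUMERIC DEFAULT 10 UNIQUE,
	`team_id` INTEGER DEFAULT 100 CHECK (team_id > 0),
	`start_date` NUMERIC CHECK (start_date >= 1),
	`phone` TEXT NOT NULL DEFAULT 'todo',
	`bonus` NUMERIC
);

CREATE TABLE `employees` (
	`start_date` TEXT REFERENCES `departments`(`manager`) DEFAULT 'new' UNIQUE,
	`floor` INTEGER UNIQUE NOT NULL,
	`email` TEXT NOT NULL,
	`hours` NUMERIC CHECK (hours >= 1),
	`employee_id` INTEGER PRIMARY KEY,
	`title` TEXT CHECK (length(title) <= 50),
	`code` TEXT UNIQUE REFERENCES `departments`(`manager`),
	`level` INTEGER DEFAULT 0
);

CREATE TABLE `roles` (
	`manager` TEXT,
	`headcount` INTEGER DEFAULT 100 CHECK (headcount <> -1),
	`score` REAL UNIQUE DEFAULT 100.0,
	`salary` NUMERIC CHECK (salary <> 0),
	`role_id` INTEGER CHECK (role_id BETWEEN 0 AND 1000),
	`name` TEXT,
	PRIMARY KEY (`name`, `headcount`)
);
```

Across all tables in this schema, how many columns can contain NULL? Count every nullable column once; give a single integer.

27

salaries: 6 nullable (start_date, salary_id, manager, grade, title, headcount — PK none and explicit NOT NULL columns excluded).
departments: 3 nullable (rate, department_id, floor — PK (manager) and explicit NOT NULL columns excluded).
teams: 9 nullable (email, grade, salary, name, status, hours, team_id, start_date, bonus — PK none and explicit NOT NULL columns excluded).
employees: 5 nullable (start_date, hours, title, code, level — PK (employee_id) and explicit NOT NULL columns excluded).
roles: 4 nullable (manager, score, salary, role_id — PK (name, headcount) and explicit NOT NULL columns excluded).
Total: 6 + 3 + 9 + 5 + 4 = 27.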